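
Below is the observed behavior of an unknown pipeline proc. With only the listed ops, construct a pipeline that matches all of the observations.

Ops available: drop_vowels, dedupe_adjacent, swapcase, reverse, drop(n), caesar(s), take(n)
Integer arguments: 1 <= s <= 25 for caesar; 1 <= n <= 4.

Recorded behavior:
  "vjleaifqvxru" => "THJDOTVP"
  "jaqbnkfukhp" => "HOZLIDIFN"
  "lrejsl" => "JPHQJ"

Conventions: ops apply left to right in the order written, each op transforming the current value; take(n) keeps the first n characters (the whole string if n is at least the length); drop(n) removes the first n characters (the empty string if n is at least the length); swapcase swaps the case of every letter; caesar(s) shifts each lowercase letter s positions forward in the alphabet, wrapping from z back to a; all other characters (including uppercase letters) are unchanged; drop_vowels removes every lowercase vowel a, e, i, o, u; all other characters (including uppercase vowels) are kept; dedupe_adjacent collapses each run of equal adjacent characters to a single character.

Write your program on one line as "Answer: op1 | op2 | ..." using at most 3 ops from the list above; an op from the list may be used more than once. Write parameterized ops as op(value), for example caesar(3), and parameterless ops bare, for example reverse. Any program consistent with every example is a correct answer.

drop_vowels | caesar(24) | swapcase

Check, running the answer program on each example:
  "vjleaifqvxru" -> "vjlfqvxr" -> "thjdotvp" -> "THJDOTVP"
  "jaqbnkfukhp" -> "jqbnkfkhp" -> "hozlidifn" -> "HOZLIDIFN"
  "lrejsl" -> "lrjsl" -> "jphqj" -> "JPHQJ"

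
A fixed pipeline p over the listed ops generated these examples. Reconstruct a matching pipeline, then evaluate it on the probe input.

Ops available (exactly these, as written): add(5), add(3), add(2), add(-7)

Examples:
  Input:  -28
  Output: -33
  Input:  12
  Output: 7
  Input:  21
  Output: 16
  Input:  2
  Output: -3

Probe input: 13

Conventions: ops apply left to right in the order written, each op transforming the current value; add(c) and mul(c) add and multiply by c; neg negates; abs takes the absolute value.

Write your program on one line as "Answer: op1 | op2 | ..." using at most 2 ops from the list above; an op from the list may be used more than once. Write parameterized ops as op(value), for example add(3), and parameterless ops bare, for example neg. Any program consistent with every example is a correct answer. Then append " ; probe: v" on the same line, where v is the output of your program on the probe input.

add(2) | add(-7) ; probe: 8

Check, running the answer program on each example:
  -28 -> -26 -> -33
  12 -> 14 -> 7
  21 -> 23 -> 16
  2 -> 4 -> -3
  probe: 13 -> 15 -> 8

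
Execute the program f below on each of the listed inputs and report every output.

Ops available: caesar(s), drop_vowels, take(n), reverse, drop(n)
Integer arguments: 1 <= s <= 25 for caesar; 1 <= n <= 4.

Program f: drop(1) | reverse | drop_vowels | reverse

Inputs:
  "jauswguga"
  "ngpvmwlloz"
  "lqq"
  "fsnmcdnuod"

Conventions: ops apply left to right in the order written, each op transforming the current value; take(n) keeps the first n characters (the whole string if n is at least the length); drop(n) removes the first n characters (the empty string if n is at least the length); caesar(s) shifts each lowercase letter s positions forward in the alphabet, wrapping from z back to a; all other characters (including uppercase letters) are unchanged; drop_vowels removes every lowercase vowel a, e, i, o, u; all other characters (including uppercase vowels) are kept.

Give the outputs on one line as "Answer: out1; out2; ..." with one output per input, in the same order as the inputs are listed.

Execution, op by op:
  "jauswguga" -> "auswguga" -> "agugwsua" -> "ggws" -> "swgg"
  "ngpvmwlloz" -> "gpvmwlloz" -> "zollwmvpg" -> "zllwmvpg" -> "gpvmwllz"
  "lqq" -> "qq" -> "qq" -> "qq" -> "qq"
  "fsnmcdnuod" -> "snmcdnuod" -> "doundcmns" -> "dndcmns" -> "snmcdnd"

"swgg"; "gpvmwllz"; "qq"; "snmcdnd"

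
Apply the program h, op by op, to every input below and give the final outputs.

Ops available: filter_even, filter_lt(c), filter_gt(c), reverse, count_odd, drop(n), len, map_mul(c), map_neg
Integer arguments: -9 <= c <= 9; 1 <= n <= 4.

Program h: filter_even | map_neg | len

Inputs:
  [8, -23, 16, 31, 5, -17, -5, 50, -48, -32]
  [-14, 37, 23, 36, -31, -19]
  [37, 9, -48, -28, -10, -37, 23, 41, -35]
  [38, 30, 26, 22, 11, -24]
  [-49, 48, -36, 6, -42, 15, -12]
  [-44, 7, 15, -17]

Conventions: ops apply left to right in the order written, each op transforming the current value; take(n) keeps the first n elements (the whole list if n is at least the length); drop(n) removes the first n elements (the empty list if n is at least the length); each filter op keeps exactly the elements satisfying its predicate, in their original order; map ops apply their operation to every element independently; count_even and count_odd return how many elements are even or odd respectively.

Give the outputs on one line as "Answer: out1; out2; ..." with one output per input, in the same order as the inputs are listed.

Execution, op by op:
  [8, -23, 16, 31, 5, -17, -5, 50, -48, -32] -> [8, 16, 50, -48, -32] -> [-8, -16, -50, 48, 32] -> 5
  [-14, 37, 23, 36, -31, -19] -> [-14, 36] -> [14, -36] -> 2
  [37, 9, -48, -28, -10, -37, 23, 41, -35] -> [-48, -28, -10] -> [48, 28, 10] -> 3
  [38, 30, 26, 22, 11, -24] -> [38, 30, 26, 22, -24] -> [-38, -30, -26, -22, 24] -> 5
  [-49, 48, -36, 6, -42, 15, -12] -> [48, -36, 6, -42, -12] -> [-48, 36, -6, 42, 12] -> 5
  [-44, 7, 15, -17] -> [-44] -> [44] -> 1

5; 2; 3; 5; 5; 1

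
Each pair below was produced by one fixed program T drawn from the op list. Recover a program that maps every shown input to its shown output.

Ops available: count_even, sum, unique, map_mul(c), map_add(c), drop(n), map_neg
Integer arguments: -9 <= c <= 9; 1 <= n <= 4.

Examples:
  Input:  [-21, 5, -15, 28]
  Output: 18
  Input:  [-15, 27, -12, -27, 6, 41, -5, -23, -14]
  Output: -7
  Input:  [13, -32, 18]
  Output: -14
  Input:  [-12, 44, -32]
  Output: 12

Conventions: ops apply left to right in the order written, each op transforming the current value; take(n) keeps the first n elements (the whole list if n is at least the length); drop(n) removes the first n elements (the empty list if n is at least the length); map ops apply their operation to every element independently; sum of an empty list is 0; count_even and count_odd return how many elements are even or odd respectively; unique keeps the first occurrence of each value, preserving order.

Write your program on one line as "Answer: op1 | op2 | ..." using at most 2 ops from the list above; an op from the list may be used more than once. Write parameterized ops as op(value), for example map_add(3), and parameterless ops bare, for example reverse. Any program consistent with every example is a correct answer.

drop(1) | sum

Check, running the answer program on each example:
  [-21, 5, -15, 28] -> [5, -15, 28] -> 18
  [-15, 27, -12, -27, 6, 41, -5, -23, -14] -> [27, -12, -27, 6, 41, -5, -23, -14] -> -7
  [13, -32, 18] -> [-32, 18] -> -14
  [-12, 44, -32] -> [44, -32] -> 12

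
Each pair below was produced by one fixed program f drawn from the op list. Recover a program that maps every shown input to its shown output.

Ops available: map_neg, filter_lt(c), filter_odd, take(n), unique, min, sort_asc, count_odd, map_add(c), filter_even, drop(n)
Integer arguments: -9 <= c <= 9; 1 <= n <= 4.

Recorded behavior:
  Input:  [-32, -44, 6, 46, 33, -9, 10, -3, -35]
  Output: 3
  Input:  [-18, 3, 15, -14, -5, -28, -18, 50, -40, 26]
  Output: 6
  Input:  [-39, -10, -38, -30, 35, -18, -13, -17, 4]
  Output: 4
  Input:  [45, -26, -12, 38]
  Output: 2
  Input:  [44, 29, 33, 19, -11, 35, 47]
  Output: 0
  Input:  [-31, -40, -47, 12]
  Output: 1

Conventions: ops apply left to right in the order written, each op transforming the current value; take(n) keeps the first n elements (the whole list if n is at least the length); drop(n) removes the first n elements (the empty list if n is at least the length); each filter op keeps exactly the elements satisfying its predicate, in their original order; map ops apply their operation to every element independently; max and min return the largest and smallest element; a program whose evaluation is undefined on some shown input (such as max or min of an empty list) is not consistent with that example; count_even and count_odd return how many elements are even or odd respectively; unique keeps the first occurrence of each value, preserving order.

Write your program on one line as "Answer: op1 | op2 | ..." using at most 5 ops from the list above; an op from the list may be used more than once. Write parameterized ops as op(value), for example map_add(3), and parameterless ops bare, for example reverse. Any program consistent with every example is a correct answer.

map_add(7) | map_neg | drop(2) | count_odd

Check, running the answer program on each example:
  [-32, -44, 6, 46, 33, -9, 10, -3, -35] -> [-25, -37, 13, 53, 40, -2, 17, 4, -28] -> [25, 37, -13, -53, -40, 2, -17, -4, 28] -> [-13, -53, -40, 2, -17, -4, 28] -> 3
  [-18, 3, 15, -14, -5, -28, -18, 50, -40, 26] -> [-11, 10, 22, -7, 2, -21, -11, 57, -33, 33] -> [11, -10, -22, 7, -2, 21, 11, -57, 33, -33] -> [-22, 7, -2, 21, 11, -57, 33, -33] -> 6
  [-39, -10, -38, -30, 35, -18, -13, -17, 4] -> [-32, -3, -31, -23, 42, -11, -6, -10, 11] -> [32, 3, 31, 23, -42, 11, 6, 10, -11] -> [31, 23, -42, 11, 6, 10, -11] -> 4
  [45, -26, -12, 38] -> [52, -19, -5, 45] -> [-52, 19, 5, -45] -> [5, -45] -> 2
  [44, 29, 33, 19, -11, 35, 47] -> [51, 36, 40, 26, -4, 42, 54] -> [-51, -36, -40, -26, 4, -42, -54] -> [-40, -26, 4, -42, -54] -> 0
  [-31, -40, -47, 12] -> [-24, -33, -40, 19] -> [24, 33, 40, -19] -> [40, -19] -> 1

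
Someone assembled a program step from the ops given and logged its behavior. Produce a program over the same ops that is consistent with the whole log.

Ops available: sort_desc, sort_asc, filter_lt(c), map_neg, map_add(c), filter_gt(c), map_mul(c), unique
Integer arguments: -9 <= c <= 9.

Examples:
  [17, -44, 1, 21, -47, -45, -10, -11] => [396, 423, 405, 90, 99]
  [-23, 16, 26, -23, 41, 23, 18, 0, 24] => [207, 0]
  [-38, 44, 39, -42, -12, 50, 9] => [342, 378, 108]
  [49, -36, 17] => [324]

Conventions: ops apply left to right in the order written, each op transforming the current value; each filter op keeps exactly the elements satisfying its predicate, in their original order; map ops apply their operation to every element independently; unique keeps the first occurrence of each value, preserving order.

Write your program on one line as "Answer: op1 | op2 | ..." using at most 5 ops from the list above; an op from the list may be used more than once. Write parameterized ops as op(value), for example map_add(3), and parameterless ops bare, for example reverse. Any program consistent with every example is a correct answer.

filter_lt(3) | map_mul(3) | filter_lt(2) | unique | map_mul(-3)

Check, running the answer program on each example:
  [17, -44, 1, 21, -47, -45, -10, -11] -> [-44, 1, -47, -45, -10, -11] -> [-132, 3, -141, -135, -30, -33] -> [-132, -141, -135, -30, -33] -> [-132, -141, -135, -30, -33] -> [396, 423, 405, 90, 99]
  [-23, 16, 26, -23, 41, 23, 18, 0, 24] -> [-23, -23, 0] -> [-69, -69, 0] -> [-69, -69, 0] -> [-69, 0] -> [207, 0]
  [-38, 44, 39, -42, -12, 50, 9] -> [-38, -42, -12] -> [-114, -126, -36] -> [-114, -126, -36] -> [-114, -126, -36] -> [342, 378, 108]
  [49, -36, 17] -> [-36] -> [-108] -> [-108] -> [-108] -> [324]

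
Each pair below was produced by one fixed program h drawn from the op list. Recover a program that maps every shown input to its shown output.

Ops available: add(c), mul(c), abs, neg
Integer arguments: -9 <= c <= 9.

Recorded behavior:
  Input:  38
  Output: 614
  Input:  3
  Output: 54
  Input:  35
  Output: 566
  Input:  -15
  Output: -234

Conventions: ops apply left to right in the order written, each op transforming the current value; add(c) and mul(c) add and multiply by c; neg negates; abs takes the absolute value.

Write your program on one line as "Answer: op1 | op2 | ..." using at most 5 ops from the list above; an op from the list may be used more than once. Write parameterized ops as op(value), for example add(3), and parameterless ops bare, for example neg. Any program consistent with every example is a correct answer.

mul(-8) | add(-7) | neg | add(-4) | mul(2)

Check, running the answer program on each example:
  38 -> -304 -> -311 -> 311 -> 307 -> 614
  3 -> -24 -> -31 -> 31 -> 27 -> 54
  35 -> -280 -> -287 -> 287 -> 283 -> 566
  -15 -> 120 -> 113 -> -113 -> -117 -> -234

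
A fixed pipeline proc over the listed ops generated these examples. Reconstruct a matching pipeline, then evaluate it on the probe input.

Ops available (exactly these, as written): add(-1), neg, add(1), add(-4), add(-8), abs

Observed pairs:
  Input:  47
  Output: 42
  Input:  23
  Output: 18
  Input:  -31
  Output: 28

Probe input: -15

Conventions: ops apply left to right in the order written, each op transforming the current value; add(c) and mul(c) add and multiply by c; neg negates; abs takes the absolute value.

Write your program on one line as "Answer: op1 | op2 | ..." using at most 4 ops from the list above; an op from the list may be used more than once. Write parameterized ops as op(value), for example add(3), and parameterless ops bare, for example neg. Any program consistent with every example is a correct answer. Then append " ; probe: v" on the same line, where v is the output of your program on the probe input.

add(-1) | abs | add(-4) ; probe: 12

Check, running the answer program on each example:
  47 -> 46 -> 46 -> 42
  23 -> 22 -> 22 -> 18
  -31 -> -32 -> 32 -> 28
  probe: -15 -> -16 -> 16 -> 12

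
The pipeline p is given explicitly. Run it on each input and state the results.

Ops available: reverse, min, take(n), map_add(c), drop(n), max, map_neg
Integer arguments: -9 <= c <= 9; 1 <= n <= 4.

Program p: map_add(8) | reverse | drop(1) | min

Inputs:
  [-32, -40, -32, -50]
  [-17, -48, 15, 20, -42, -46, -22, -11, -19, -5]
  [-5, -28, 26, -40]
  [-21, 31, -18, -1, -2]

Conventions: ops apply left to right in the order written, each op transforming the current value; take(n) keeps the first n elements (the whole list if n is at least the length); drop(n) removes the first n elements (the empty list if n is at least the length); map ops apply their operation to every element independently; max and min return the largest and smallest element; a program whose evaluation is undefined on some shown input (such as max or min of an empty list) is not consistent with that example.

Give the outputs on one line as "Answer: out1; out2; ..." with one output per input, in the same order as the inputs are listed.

Execution, op by op:
  [-32, -40, -32, -50] -> [-24, -32, -24, -42] -> [-42, -24, -32, -24] -> [-24, -32, -24] -> -32
  [-17, -48, 15, 20, -42, -46, -22, -11, -19, -5] -> [-9, -40, 23, 28, -34, -38, -14, -3, -11, 3] -> [3, -11, -3, -14, -38, -34, 28, 23, -40, -9] -> [-11, -3, -14, -38, -34, 28, 23, -40, -9] -> -40
  [-5, -28, 26, -40] -> [3, -20, 34, -32] -> [-32, 34, -20, 3] -> [34, -20, 3] -> -20
  [-21, 31, -18, -1, -2] -> [-13, 39, -10, 7, 6] -> [6, 7, -10, 39, -13] -> [7, -10, 39, -13] -> -13

-32; -40; -20; -13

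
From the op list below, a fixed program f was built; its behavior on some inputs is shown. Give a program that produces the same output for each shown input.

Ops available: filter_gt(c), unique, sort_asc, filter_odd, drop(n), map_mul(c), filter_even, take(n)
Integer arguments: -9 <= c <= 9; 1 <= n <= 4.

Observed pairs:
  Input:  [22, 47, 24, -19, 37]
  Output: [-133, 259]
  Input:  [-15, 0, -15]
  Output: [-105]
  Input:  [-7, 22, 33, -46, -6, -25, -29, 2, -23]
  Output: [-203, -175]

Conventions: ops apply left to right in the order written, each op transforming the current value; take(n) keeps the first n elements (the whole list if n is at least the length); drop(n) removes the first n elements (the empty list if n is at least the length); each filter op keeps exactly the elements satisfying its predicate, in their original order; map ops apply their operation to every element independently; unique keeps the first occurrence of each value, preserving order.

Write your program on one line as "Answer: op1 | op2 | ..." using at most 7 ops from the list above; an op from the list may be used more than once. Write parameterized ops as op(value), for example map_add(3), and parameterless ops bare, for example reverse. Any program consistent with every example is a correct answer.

map_mul(7) | filter_odd | take(4) | sort_asc | unique | take(2)

Check, running the answer program on each example:
  [22, 47, 24, -19, 37] -> [154, 329, 168, -133, 259] -> [329, -133, 259] -> [329, -133, 259] -> [-133, 259, 329] -> [-133, 259, 329] -> [-133, 259]
  [-15, 0, -15] -> [-105, 0, -105] -> [-105, -105] -> [-105, -105] -> [-105, -105] -> [-105] -> [-105]
  [-7, 22, 33, -46, -6, -25, -29, 2, -23] -> [-49, 154, 231, -322, -42, -175, -203, 14, -161] -> [-49, 231, -175, -203, -161] -> [-49, 231, -175, -203] -> [-203, -175, -49, 231] -> [-203, -175, -49, 231] -> [-203, -175]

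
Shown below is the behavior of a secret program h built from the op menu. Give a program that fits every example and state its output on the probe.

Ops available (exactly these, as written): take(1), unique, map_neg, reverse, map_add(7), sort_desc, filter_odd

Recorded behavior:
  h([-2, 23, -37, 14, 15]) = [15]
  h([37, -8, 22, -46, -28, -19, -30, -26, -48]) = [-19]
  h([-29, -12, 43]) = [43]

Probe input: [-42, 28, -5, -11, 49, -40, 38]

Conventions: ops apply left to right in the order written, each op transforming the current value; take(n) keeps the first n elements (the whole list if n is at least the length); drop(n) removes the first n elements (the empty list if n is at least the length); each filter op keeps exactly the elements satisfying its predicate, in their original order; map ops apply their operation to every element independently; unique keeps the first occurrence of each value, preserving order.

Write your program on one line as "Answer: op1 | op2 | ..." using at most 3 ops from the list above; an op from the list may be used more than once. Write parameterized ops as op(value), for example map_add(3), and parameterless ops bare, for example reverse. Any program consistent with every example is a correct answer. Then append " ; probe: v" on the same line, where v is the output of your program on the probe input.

reverse | filter_odd | take(1) ; probe: [49]

Check, running the answer program on each example:
  [-2, 23, -37, 14, 15] -> [15, 14, -37, 23, -2] -> [15, -37, 23] -> [15]
  [37, -8, 22, -46, -28, -19, -30, -26, -48] -> [-48, -26, -30, -19, -28, -46, 22, -8, 37] -> [-19, 37] -> [-19]
  [-29, -12, 43] -> [43, -12, -29] -> [43, -29] -> [43]
  probe: [-42, 28, -5, -11, 49, -40, 38] -> [38, -40, 49, -11, -5, 28, -42] -> [49, -11, -5] -> [49]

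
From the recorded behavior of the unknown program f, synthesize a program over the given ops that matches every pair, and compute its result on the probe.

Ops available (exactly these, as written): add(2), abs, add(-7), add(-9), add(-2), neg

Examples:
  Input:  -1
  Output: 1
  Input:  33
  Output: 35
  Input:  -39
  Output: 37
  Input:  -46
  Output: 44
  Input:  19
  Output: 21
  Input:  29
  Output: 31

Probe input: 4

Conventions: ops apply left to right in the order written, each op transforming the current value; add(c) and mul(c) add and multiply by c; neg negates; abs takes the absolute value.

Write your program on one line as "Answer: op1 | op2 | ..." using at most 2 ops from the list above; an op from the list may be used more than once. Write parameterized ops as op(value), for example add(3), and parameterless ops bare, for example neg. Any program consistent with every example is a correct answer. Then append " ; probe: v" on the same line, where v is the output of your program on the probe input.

add(2) | abs ; probe: 6

Check, running the answer program on each example:
  -1 -> 1 -> 1
  33 -> 35 -> 35
  -39 -> -37 -> 37
  -46 -> -44 -> 44
  19 -> 21 -> 21
  29 -> 31 -> 31
  probe: 4 -> 6 -> 6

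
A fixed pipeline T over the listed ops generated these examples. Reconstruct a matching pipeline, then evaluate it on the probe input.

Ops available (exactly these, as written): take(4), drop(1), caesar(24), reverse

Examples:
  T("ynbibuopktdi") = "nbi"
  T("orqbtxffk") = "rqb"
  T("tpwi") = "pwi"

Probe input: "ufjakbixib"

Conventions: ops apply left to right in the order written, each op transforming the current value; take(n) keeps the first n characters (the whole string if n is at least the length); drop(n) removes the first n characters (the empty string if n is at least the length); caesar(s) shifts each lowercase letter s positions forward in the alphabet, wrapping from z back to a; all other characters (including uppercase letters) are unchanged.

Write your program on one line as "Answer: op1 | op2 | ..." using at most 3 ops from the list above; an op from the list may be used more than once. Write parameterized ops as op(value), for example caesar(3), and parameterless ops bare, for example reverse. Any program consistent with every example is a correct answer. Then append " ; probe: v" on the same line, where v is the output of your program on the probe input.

take(4) | drop(1) ; probe: "fja"

Check, running the answer program on each example:
  "ynbibuopktdi" -> "ynbi" -> "nbi"
  "orqbtxffk" -> "orqb" -> "rqb"
  "tpwi" -> "tpwi" -> "pwi"
  probe: "ufjakbixib" -> "ufja" -> "fja"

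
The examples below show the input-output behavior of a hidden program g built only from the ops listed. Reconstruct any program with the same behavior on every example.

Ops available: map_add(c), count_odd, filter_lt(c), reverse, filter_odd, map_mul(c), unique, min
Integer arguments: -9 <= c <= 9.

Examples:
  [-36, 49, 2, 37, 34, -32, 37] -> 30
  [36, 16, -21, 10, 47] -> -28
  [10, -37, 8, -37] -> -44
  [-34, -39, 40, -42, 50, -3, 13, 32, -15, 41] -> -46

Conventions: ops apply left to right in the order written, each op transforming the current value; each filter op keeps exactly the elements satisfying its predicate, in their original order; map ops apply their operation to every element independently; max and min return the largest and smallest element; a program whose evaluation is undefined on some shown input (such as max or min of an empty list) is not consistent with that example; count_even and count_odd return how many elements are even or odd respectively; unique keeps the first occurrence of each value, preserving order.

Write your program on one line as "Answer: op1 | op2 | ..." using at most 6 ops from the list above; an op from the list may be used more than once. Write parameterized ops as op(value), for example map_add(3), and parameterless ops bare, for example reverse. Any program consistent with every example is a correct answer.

unique | reverse | filter_odd | map_add(-7) | min

Check, running the answer program on each example:
  [-36, 49, 2, 37, 34, -32, 37] -> [-36, 49, 2, 37, 34, -32] -> [-32, 34, 37, 2, 49, -36] -> [37, 49] -> [30, 42] -> 30
  [36, 16, -21, 10, 47] -> [36, 16, -21, 10, 47] -> [47, 10, -21, 16, 36] -> [47, -21] -> [40, -28] -> -28
  [10, -37, 8, -37] -> [10, -37, 8] -> [8, -37, 10] -> [-37] -> [-44] -> -44
  [-34, -39, 40, -42, 50, -3, 13, 32, -15, 41] -> [-34, -39, 40, -42, 50, -3, 13, 32, -15, 41] -> [41, -15, 32, 13, -3, 50, -42, 40, -39, -34] -> [41, -15, 13, -3, -39] -> [34, -22, 6, -10, -46] -> -46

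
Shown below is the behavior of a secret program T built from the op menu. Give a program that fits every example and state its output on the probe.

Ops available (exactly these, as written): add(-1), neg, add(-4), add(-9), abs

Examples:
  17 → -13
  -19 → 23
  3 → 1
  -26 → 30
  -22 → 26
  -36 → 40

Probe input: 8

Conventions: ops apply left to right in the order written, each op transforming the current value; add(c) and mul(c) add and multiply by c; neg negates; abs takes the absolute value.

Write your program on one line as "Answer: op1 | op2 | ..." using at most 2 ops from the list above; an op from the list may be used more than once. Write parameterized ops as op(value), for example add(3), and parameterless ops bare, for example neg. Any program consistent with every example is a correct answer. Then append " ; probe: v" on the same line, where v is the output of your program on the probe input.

add(-4) | neg ; probe: -4

Check, running the answer program on each example:
  17 -> 13 -> -13
  -19 -> -23 -> 23
  3 -> -1 -> 1
  -26 -> -30 -> 30
  -22 -> -26 -> 26
  -36 -> -40 -> 40
  probe: 8 -> 4 -> -4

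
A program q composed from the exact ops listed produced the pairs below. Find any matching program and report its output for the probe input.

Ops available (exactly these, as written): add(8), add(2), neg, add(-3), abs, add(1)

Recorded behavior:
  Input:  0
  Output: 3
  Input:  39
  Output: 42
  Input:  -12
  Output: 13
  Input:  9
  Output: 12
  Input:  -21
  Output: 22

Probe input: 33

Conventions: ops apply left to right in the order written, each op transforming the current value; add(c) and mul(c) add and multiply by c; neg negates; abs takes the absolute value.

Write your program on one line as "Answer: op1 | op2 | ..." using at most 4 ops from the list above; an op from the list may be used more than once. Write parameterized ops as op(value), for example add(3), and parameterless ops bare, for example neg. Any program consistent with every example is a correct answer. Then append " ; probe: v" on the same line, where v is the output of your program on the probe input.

add(1) | abs | add(2) ; probe: 36

Check, running the answer program on each example:
  0 -> 1 -> 1 -> 3
  39 -> 40 -> 40 -> 42
  -12 -> -11 -> 11 -> 13
  9 -> 10 -> 10 -> 12
  -21 -> -20 -> 20 -> 22
  probe: 33 -> 34 -> 34 -> 36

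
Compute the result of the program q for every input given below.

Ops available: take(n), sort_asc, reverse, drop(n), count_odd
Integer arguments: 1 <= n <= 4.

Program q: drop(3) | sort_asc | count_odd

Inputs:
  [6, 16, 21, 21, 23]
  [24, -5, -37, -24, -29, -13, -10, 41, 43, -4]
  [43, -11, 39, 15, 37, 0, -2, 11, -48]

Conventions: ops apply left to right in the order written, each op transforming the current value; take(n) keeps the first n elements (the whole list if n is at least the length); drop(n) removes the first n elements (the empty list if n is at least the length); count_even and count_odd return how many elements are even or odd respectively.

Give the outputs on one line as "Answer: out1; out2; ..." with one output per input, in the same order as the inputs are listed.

Execution, op by op:
  [6, 16, 21, 21, 23] -> [21, 23] -> [21, 23] -> 2
  [24, -5, -37, -24, -29, -13, -10, 41, 43, -4] -> [-24, -29, -13, -10, 41, 43, -4] -> [-29, -24, -13, -10, -4, 41, 43] -> 4
  [43, -11, 39, 15, 37, 0, -2, 11, -48] -> [15, 37, 0, -2, 11, -48] -> [-48, -2, 0, 11, 15, 37] -> 3

2; 4; 3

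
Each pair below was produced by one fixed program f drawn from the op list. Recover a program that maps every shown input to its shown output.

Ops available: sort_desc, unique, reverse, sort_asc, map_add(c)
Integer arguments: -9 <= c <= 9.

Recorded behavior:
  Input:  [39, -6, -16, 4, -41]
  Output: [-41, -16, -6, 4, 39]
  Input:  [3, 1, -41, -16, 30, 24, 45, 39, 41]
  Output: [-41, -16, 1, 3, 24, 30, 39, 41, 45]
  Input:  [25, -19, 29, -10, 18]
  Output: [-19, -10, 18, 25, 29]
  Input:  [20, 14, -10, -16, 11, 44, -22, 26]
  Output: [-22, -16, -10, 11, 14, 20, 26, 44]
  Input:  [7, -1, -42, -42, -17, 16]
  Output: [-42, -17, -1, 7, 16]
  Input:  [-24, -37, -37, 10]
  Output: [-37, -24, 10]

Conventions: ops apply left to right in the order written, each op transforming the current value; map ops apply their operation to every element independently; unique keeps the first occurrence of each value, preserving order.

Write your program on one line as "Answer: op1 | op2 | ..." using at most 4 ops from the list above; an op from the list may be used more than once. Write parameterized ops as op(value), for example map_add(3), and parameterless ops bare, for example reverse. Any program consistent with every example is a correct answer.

sort_asc | reverse | unique | sort_asc

Check, running the answer program on each example:
  [39, -6, -16, 4, -41] -> [-41, -16, -6, 4, 39] -> [39, 4, -6, -16, -41] -> [39, 4, -6, -16, -41] -> [-41, -16, -6, 4, 39]
  [3, 1, -41, -16, 30, 24, 45, 39, 41] -> [-41, -16, 1, 3, 24, 30, 39, 41, 45] -> [45, 41, 39, 30, 24, 3, 1, -16, -41] -> [45, 41, 39, 30, 24, 3, 1, -16, -41] -> [-41, -16, 1, 3, 24, 30, 39, 41, 45]
  [25, -19, 29, -10, 18] -> [-19, -10, 18, 25, 29] -> [29, 25, 18, -10, -19] -> [29, 25, 18, -10, -19] -> [-19, -10, 18, 25, 29]
  [20, 14, -10, -16, 11, 44, -22, 26] -> [-22, -16, -10, 11, 14, 20, 26, 44] -> [44, 26, 20, 14, 11, -10, -16, -22] -> [44, 26, 20, 14, 11, -10, -16, -22] -> [-22, -16, -10, 11, 14, 20, 26, 44]
  [7, -1, -42, -42, -17, 16] -> [-42, -42, -17, -1, 7, 16] -> [16, 7, -1, -17, -42, -42] -> [16, 7, -1, -17, -42] -> [-42, -17, -1, 7, 16]
  [-24, -37, -37, 10] -> [-37, -37, -24, 10] -> [10, -24, -37, -37] -> [10, -24, -37] -> [-37, -24, 10]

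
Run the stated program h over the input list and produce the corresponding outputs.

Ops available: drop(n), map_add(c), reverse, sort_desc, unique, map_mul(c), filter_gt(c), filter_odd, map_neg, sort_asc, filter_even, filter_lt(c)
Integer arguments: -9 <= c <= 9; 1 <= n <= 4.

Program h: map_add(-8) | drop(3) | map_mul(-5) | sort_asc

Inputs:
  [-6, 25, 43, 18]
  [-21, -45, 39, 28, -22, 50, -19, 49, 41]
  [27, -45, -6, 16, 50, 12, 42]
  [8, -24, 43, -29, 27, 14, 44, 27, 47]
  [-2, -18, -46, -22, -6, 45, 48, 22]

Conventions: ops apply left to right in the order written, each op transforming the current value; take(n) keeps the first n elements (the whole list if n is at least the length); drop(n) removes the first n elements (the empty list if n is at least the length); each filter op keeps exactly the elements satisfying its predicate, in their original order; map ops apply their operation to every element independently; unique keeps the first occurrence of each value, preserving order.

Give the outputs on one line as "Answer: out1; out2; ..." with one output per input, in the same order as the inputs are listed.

Execution, op by op:
  [-6, 25, 43, 18] -> [-14, 17, 35, 10] -> [10] -> [-50] -> [-50]
  [-21, -45, 39, 28, -22, 50, -19, 49, 41] -> [-29, -53, 31, 20, -30, 42, -27, 41, 33] -> [20, -30, 42, -27, 41, 33] -> [-100, 150, -210, 135, -205, -165] -> [-210, -205, -165, -100, 135, 150]
  [27, -45, -6, 16, 50, 12, 42] -> [19, -53, -14, 8, 42, 4, 34] -> [8, 42, 4, 34] -> [-40, -210, -20, -170] -> [-210, -170, -40, -20]
  [8, -24, 43, -29, 27, 14, 44, 27, 47] -> [0, -32, 35, -37, 19, 6, 36, 19, 39] -> [-37, 19, 6, 36, 19, 39] -> [185, -95, -30, -180, -95, -195] -> [-195, -180, -95, -95, -30, 185]
  [-2, -18, -46, -22, -6, 45, 48, 22] -> [-10, -26, -54, -30, -14, 37, 40, 14] -> [-30, -14, 37, 40, 14] -> [150, 70, -185, -200, -70] -> [-200, -185, -70, 70, 150]

[-50]; [-210, -205, -165, -100, 135, 150]; [-210, -170, -40, -20]; [-195, -180, -95, -95, -30, 185]; [-200, -185, -70, 70, 150]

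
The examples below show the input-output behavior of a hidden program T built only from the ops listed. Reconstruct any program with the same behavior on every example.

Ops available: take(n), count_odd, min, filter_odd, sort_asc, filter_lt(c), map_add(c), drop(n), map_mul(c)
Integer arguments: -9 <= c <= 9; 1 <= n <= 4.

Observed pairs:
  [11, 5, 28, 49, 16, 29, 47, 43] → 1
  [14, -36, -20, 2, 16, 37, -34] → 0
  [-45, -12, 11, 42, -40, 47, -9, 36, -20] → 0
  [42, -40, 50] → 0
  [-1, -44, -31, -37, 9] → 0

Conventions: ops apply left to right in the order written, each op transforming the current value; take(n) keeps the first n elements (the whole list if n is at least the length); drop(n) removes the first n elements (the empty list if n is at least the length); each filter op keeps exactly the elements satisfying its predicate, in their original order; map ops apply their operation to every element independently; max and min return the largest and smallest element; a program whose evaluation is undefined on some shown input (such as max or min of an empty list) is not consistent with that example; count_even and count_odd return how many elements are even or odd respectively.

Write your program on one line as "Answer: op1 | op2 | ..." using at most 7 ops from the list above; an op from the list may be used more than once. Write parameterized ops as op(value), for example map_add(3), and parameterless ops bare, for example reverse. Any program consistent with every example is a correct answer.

sort_asc | drop(2) | filter_odd | drop(3) | map_add(2) | count_odd

Check, running the answer program on each example:
  [11, 5, 28, 49, 16, 29, 47, 43] -> [5, 11, 16, 28, 29, 43, 47, 49] -> [16, 28, 29, 43, 47, 49] -> [29, 43, 47, 49] -> [49] -> [51] -> 1
  [14, -36, -20, 2, 16, 37, -34] -> [-36, -34, -20, 2, 14, 16, 37] -> [-20, 2, 14, 16, 37] -> [37] -> [] -> [] -> 0
  [-45, -12, 11, 42, -40, 47, -9, 36, -20] -> [-45, -40, -20, -12, -9, 11, 36, 42, 47] -> [-20, -12, -9, 11, 36, 42, 47] -> [-9, 11, 47] -> [] -> [] -> 0
  [42, -40, 50] -> [-40, 42, 50] -> [50] -> [] -> [] -> [] -> 0
  [-1, -44, -31, -37, 9] -> [-44, -37, -31, -1, 9] -> [-31, -1, 9] -> [-31, -1, 9] -> [] -> [] -> 0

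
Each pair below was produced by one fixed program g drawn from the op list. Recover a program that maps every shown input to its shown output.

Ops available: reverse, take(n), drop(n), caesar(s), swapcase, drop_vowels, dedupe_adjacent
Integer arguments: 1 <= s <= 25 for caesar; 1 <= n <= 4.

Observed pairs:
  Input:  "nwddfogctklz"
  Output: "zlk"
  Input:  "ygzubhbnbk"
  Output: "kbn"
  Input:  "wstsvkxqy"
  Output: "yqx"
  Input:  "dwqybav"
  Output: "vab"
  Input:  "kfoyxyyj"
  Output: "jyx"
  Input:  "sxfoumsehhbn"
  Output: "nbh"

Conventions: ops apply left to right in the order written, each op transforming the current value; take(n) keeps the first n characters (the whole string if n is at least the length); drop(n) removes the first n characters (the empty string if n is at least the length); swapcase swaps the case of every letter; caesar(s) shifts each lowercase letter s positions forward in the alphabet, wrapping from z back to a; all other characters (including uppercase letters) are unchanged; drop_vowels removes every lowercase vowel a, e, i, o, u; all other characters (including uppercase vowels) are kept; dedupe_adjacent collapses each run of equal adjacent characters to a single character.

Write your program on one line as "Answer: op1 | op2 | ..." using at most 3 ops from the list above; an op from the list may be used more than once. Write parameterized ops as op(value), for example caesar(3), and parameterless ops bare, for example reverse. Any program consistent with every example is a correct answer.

dedupe_adjacent | reverse | take(3)

Check, running the answer program on each example:
  "nwddfogctklz" -> "nwdfogctklz" -> "zlktcgofdwn" -> "zlk"
  "ygzubhbnbk" -> "ygzubhbnbk" -> "kbnbhbuzgy" -> "kbn"
  "wstsvkxqy" -> "wstsvkxqy" -> "yqxkvstsw" -> "yqx"
  "dwqybav" -> "dwqybav" -> "vabyqwd" -> "vab"
  "kfoyxyyj" -> "kfoyxyj" -> "jyxyofk" -> "jyx"
  "sxfoumsehhbn" -> "sxfoumsehbn" -> "nbhesmuofxs" -> "nbh"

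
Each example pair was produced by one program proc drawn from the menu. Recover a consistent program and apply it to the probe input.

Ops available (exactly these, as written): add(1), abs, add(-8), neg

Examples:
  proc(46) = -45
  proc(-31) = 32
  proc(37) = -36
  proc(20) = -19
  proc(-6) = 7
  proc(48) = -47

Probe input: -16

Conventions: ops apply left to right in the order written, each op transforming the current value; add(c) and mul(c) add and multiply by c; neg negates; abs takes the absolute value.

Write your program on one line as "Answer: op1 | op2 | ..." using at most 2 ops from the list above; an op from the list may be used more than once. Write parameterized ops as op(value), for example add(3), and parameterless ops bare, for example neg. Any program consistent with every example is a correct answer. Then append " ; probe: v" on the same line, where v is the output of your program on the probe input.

neg | add(1) ; probe: 17

Check, running the answer program on each example:
  46 -> -46 -> -45
  -31 -> 31 -> 32
  37 -> -37 -> -36
  20 -> -20 -> -19
  -6 -> 6 -> 7
  48 -> -48 -> -47
  probe: -16 -> 16 -> 17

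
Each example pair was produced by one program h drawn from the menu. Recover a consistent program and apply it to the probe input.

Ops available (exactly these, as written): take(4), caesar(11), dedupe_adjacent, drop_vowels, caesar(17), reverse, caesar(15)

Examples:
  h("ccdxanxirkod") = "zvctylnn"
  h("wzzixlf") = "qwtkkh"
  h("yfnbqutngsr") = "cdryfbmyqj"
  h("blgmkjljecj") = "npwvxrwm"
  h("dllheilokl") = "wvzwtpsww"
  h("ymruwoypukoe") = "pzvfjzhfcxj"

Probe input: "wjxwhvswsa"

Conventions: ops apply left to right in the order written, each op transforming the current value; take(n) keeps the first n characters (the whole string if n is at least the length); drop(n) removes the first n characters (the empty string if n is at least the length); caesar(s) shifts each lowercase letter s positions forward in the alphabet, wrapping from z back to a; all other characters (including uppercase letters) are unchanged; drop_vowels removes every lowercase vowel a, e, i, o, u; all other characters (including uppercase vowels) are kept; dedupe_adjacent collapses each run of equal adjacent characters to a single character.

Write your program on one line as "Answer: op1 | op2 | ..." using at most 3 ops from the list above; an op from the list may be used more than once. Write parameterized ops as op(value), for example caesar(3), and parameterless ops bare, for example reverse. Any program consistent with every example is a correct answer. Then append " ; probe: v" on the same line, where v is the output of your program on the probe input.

reverse | caesar(11) | drop_vowels ; probe: "ldhdgshh"

Check, running the answer program on each example:
  "ccdxanxirkod" -> "dokrixnaxdcc" -> "ozvctiylionn" -> "zvctylnn"
  "wzzixlf" -> "flxizzw" -> "qwitkkh" -> "qwtkkh"
  "yfnbqutngsr" -> "rsgntuqbnfy" -> "cdryefbmyqj" -> "cdryfbmyqj"
  "blgmkjljecj" -> "jcejljkmglb" -> "unpuwuvxrwm" -> "npwvxrwm"
  "dllheilokl" -> "lkoliehlld" -> "wvzwtpswwo" -> "wvzwtpsww"
  "ymruwoypukoe" -> "eokupyowurmy" -> "pzvfajzhfcxj" -> "pzvfjzhfcxj"
  probe: "wjxwhvswsa" -> "aswsvhwxjw" -> "ldhdgshiuh" -> "ldhdgshh"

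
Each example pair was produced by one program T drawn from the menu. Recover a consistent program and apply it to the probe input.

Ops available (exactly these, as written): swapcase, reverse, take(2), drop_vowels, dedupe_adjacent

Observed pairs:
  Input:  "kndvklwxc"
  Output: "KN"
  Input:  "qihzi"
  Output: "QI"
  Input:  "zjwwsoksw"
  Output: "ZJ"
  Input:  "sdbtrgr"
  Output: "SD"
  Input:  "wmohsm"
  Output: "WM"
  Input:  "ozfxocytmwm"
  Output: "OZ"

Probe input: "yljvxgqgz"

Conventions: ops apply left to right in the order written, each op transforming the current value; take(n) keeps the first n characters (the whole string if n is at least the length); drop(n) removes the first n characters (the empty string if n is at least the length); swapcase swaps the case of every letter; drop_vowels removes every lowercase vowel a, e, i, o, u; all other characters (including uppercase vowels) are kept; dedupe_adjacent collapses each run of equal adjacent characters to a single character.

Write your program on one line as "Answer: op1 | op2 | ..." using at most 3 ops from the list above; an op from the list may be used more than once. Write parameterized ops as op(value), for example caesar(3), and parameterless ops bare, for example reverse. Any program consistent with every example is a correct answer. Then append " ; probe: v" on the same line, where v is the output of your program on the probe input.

swapcase | take(2) ; probe: "YL"

Check, running the answer program on each example:
  "kndvklwxc" -> "KNDVKLWXC" -> "KN"
  "qihzi" -> "QIHZI" -> "QI"
  "zjwwsoksw" -> "ZJWWSOKSW" -> "ZJ"
  "sdbtrgr" -> "SDBTRGR" -> "SD"
  "wmohsm" -> "WMOHSM" -> "WM"
  "ozfxocytmwm" -> "OZFXOCYTMWM" -> "OZ"
  probe: "yljvxgqgz" -> "YLJVXGQGZ" -> "YL"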